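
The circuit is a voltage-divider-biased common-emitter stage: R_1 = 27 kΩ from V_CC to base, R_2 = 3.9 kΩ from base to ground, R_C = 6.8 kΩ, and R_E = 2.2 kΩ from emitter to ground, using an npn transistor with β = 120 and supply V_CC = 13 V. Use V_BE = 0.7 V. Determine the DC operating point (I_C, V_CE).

Thevenize the base divider: V_Th = V_CC·R_2/(R_1+R_2) = 13×3.9/30.9 = 1.64 V, R_Th = R_1‖R_2 = 3.41 kΩ.
Base-emitter loop: V_Th = I_B·R_Th + V_BE + (β+1)I_B·R_E, so I_B = (1.64 − 0.7) / (3.41 + 121×2.2) = 0.00349 mA.
I_C = β·I_B = 120×0.00349 = 0.419 mA, and I_E = (β+1)I_B = 0.422 mA.
V_CE = V_CC − I_C·R_C − I_E·R_E = 13 − 0.419×6.8 − 0.422×2.2 = 9.22 V.
V_CE = 9.22 V > 0.2 V confirms active-region operation.

I_C ≈ 0.42 mA, V_CE ≈ 9.2 V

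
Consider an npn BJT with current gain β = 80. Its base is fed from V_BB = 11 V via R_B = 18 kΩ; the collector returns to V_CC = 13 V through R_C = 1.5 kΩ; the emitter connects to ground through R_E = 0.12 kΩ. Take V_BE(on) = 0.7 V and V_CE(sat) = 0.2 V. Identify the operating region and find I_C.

saturation; I_C ≈ 7.9 mA

Assume active: I_B = (11 − 0.7)/(18 + 81×0.12) = 0.372 mA, I_C = β·I_B = 29.7 mA.
Then V_CE = 13 − 29.7×1.5 − 30.1×0.12 = -35.2 V < 0.2 V — the active assumption fails.
Re-solve with V_CE = 0.2 V. KCL at the emitter: V_E/R_E = (V_BB−0.7−V_E)/R_B + (V_CC−0.2−V_E)/R_C, giving V_E = 1.01 V.
I_C = (V_CC − 0.2 − V_E)/R_C = (12.8 − 1.01)/1.5 = 7.86 mA.
Check: I_B = (10.3 − 1.01)/18 = 0.516 mA, and β·I_B = 41.3 mA > I_C, confirming saturation.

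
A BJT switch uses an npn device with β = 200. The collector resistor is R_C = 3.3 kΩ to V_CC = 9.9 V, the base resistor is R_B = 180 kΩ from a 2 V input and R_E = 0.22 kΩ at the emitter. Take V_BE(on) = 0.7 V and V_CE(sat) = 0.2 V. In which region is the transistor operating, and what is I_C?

Assume active. Base-emitter loop: I_B = (V_BB − V_BE)/(R_B + (β+1)R_E) = (2 − 0.7)/(180 + 201×0.22) = 0.0058 mA.
I_C = β·I_B = 200×0.0058 = 1.16 mA.
V_CE = V_CC − I_C·R_C − I_E·R_E = 9.9 − 1.16×3.3 − 1.17×0.22 = 5.82 V > V_CE(sat), so the active-region assumption holds.

active; I_C ≈ 1.2 mA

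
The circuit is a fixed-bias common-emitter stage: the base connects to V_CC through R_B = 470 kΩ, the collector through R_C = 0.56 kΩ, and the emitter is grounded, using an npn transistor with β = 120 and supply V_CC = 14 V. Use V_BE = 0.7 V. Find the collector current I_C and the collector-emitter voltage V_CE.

I_C ≈ 3.4 mA, V_CE ≈ 12 V

Base loop: V_CC = I_B·R_B + V_BE, so I_B = (14 − 0.7)/470 kΩ = 0.0283 mA.
In the active region I_C = β·I_B = 120 × 0.0283 = 3.4 mA.
Collector loop: V_CE = V_CC − I_C·R_C = 14 − 3.4×0.56 = 12.1 V.
Since V_CE = 12.1 V > V_CE(sat) ≈ 0.2 V, the transistor is in the active region as assumed.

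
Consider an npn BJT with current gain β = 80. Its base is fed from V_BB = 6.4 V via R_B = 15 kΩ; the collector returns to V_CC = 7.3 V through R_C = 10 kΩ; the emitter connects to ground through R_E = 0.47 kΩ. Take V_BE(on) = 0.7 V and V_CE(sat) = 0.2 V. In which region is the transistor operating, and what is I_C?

Assume active: I_B = (6.4 − 0.7)/(15 + 81×0.47) = 0.107 mA, I_C = β·I_B = 8.59 mA.
Then V_CE = 7.3 − 8.59×10 − 8.7×0.47 = -82.7 V < 0.2 V — the active assumption fails.
Re-solve with V_CE = 0.2 V. KCL at the emitter: V_E/R_E = (V_BB−0.7−V_E)/R_B + (V_CC−0.2−V_E)/R_C, giving V_E = 0.475 V.
I_C = (V_CC − 0.2 − V_E)/R_C = (7.1 − 0.475)/10 = 0.662 mA.
Check: I_B = (5.7 − 0.475)/15 = 0.348 mA, and β·I_B = 27.9 mA > I_C, confirming saturation.

saturation; I_C ≈ 0.66 mA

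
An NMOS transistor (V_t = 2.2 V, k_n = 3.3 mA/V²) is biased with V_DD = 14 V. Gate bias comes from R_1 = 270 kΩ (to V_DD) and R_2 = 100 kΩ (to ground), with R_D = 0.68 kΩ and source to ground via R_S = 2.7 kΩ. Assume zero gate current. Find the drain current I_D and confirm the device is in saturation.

I_D ≈ 0.4 mA

V_G = V_DD·R_2/(R_1+R_2) = 14×100/370 = 3.78 V.
Assume saturation: I_D = (k_n/2)(V_GS − V_t)² with V_GS = V_G − I_D·R_S = 3.78 − 2.7·I_D.
Substituting gives 12·I_D² − 15.1·I_D + 4.14 = 0, with roots I_D = 0.403 or 0.853 mA.
The root I_D = 0.853 mA gives V_GS = 1.48 V ≤ V_t, so take I_D = 0.403 mA.
Then V_GS = 2.69 V and V_DS = V_DD − I_D(R_D+R_S) = 14 − 0.403×3.38 = 12.6 V.
Saturation requires V_DS ≥ V_GS − V_t = 0.494 V; 12.6 ≥ 0.494 ✓.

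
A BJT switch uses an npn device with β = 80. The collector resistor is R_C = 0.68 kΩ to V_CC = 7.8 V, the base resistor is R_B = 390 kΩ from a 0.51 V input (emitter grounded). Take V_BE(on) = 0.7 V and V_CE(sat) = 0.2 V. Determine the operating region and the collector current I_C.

cutoff; I_C ≈ 0

V_BB = 0.51 V ≤ V_BE(on) = 0.7 V, so the base-emitter junction is not forward biased.
The transistor is in cutoff: I_B = I_C = 0.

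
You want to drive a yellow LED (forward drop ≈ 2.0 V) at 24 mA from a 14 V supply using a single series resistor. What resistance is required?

R ≈ 0.5 kΩ

The resistor drops V_S − V_D = 14 − 2.0 = 12 V at 24 mA.
R = 12 V / 24 mA = 0.5 kΩ.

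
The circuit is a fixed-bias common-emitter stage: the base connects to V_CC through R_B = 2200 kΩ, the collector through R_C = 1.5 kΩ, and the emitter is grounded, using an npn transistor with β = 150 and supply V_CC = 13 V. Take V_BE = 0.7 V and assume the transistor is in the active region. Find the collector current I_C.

I_C ≈ 0.84 mA

Base loop: V_CC = I_B·R_B + V_BE, so I_B = (13 − 0.7)/2200 kΩ = 0.00559 mA.
In the active region I_C = β·I_B = 150 × 0.00559 = 0.839 mA.
Collector loop: V_CE = V_CC − I_C·R_C = 13 − 0.839×1.5 = 11.7 V.
Since V_CE = 11.7 V > V_CE(sat) ≈ 0.2 V, the transistor is in the active region as assumed.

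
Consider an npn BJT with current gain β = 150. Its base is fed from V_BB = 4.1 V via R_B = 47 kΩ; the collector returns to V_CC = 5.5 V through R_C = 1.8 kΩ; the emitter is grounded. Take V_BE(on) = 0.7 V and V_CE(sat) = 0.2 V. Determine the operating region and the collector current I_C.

Assume active: I_B = (4.1 − 0.7)/47 = 0.0723 mA, giving I_C = β·I_B = 10.9 mA.
But then V_CE = 5.5 − 10.9×1.8 = -14 V < V_CE(sat) = 0.2 V — impossible in the active region.
So the transistor is saturated. With V_CE = 0.2 V, I_C = (V_CC − 0.2)/R_C = 5.3/1.8 = 2.94 mA.
Check: β·I_B = 10.9 mA > I_C = 2.94 mA, confirming saturation.

saturation; I_C ≈ 2.9 mA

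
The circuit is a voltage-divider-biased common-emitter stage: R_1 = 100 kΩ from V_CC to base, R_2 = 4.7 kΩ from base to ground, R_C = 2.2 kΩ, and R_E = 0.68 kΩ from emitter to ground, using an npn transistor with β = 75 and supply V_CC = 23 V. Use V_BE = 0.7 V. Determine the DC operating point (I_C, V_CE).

I_C ≈ 0.44 mA, V_CE ≈ 22 V

Thevenize the base divider: V_Th = V_CC·R_2/(R_1+R_2) = 23×4.7/105 = 1.03 V, R_Th = R_1‖R_2 = 4.49 kΩ.
Base-emitter loop: V_Th = I_B·R_Th + V_BE + (β+1)I_B·R_E, so I_B = (1.03 − 0.7) / (4.49 + 76×0.68) = 0.00592 mA.
I_C = β·I_B = 75×0.00592 = 0.444 mA, and I_E = (β+1)I_B = 0.45 mA.
V_CE = V_CC − I_C·R_C − I_E·R_E = 23 − 0.444×2.2 − 0.45×0.68 = 21.7 V.
V_CE = 21.7 V > 0.2 V confirms active-region operation.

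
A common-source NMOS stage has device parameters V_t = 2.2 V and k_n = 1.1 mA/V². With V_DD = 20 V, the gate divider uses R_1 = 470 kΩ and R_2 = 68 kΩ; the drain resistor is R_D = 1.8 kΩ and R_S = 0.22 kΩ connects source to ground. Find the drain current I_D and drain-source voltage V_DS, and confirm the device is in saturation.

V_G = V_DD·R_2/(R_1+R_2) = 20×68/538 = 2.53 V.
Assume saturation: I_D = (k_n/2)(V_GS − V_t)² with V_GS = V_G − I_D·R_S = 2.53 − 0.22·I_D.
Substituting gives 0.0266·I_D² − 1.08·I_D + 0.0591 = 0, with roots I_D = 0.0549 or 40.5 mA.
The root I_D = 40.5 mA gives V_GS = -6.38 V ≤ V_t, so take I_D = 0.0549 mA.
Then V_GS = 2.52 V and V_DS = V_DD − I_D(R_D+R_S) = 20 − 0.0549×2.02 = 19.9 V.
Saturation requires V_DS ≥ V_GS − V_t = 0.316 V; 19.9 ≥ 0.316 ✓.

I_D ≈ 0.055 mA, V_DS ≈ 20 V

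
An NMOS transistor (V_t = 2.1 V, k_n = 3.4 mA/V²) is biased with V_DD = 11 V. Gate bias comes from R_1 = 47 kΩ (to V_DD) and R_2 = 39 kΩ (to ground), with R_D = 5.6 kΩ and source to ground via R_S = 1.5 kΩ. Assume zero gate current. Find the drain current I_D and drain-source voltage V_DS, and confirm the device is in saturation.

V_G = V_DD·R_2/(R_1+R_2) = 11×39/86 = 4.99 V.
Assume saturation: I_D = (k_n/2)(V_GS − V_t)² with V_GS = V_G − I_D·R_S = 4.99 − 1.5·I_D.
Substituting gives 3.82·I_D² − 15.7·I_D + 14.2 = 0, with roots I_D = 1.33 or 2.78 mA.
The root I_D = 2.78 mA gives V_GS = 0.822 V ≤ V_t, so take I_D = 1.33 mA.
Then V_GS = 2.99 V and V_DS = V_DD − I_D(R_D+R_S) = 11 − 1.33×7.1 = 1.52 V.
Saturation requires V_DS ≥ V_GS − V_t = 0.886 V; 1.52 ≥ 0.886 ✓.

I_D ≈ 1.3 mA, V_DS ≈ 1.5 V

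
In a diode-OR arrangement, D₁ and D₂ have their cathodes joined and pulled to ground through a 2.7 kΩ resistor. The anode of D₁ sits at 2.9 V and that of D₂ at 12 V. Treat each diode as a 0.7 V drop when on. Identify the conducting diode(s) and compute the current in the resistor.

Assume both conduct. Then node N would need to be at both 2.9−0.7 = 2.2 V and 12−0.7 = 11.3 V, which is impossible.
Assume only D₂ conducts: V_N = 12 − 0.7 = 11.3 V, so I_R = 11.3/2.7 = 4.19 mA.
Check D₁: its anode-to-cathode voltage is 2.9 − 11.3 = -8.4 V < 0.7 V, so it is off. The assumption is consistent.

Only D₂ conducts; I_R ≈ 4.2 mA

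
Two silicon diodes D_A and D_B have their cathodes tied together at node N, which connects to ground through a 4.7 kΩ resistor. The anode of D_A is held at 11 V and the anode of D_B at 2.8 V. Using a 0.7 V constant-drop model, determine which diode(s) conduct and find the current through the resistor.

Only D_A conducts; I_R ≈ 2.2 mA

Assume both conduct. Then node N would need to be at both 11−0.7 = 10.3 V and 2.8−0.7 = 2.1 V, which is impossible.
Assume only D_A conducts: V_N = 11 − 0.7 = 10.3 V, so I_R = 10.3/4.7 = 2.19 mA.
Check D_B: its anode-to-cathode voltage is 2.8 − 10.3 = -7.5 V < 0.7 V, so it is off. The assumption is consistent.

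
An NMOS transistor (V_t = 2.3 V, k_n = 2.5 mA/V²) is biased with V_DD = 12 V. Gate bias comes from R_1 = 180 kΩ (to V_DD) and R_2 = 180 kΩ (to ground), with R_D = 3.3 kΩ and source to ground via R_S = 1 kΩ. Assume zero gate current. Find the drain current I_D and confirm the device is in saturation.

I_D ≈ 2.3 mA

V_G = V_DD·R_2/(R_1+R_2) = 12×180/360 = 6 V.
Assume saturation: I_D = (k_n/2)(V_GS − V_t)² with V_GS = V_G − I_D·R_S = 6 − 1·I_D.
Substituting gives 1.25·I_D² − 10.2·I_D + 17.1 = 0, with roots I_D = 2.33 or 5.87 mA.
The root I_D = 5.87 mA gives V_GS = 0.134 V ≤ V_t, so take I_D = 2.33 mA.
Then V_GS = 3.67 V and V_DS = V_DD − I_D(R_D+R_S) = 12 − 2.33×4.3 = 1.97 V.
Saturation requires V_DS ≥ V_GS − V_t = 1.37 V; 1.97 ≥ 1.37 ✓.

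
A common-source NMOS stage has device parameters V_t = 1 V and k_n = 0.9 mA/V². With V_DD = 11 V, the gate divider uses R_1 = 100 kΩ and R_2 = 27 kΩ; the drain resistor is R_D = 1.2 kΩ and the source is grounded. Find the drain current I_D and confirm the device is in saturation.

V_G = V_DD·R_2/(R_1+R_2) = 11×27/127 = 2.34 V. With the source grounded, V_GS = V_G = 2.34 V.
Assume saturation: I_D = (k_n/2)(V_GS − V_t)² = (0.9/2)×(2.34 − 1)² = 0.45×1.34² = 0.806 mA.
V_DS = V_DD − I_D·R_D = 11 − 0.806×1.2 = 10 V.
Saturation requires V_DS ≥ V_GS − V_t = 1.34 V; 10 ≥ 1.34 ✓.

I_D ≈ 0.81 mA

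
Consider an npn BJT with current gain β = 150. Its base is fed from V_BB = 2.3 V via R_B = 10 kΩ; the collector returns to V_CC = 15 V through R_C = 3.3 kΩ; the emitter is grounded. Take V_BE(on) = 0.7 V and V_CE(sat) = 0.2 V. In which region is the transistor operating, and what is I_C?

Assume active: I_B = (2.3 − 0.7)/10 = 0.16 mA, giving I_C = β·I_B = 24 mA.
But then V_CE = 15 − 24×3.3 = -64.2 V < V_CE(sat) = 0.2 V — impossible in the active region.
So the transistor is saturated. With V_CE = 0.2 V, I_C = (V_CC − 0.2)/R_C = 14.8/3.3 = 4.48 mA.
Check: β·I_B = 24 mA > I_C = 4.48 mA, confirming saturation.

saturation; I_C ≈ 4.5 mA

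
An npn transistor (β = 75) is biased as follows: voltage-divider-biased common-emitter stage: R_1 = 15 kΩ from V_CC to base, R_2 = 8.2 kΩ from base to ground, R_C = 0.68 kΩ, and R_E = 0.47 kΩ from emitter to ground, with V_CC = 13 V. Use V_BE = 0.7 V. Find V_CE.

V_CE ≈ 4.8 V

Thevenize the base divider: V_Th = V_CC·R_2/(R_1+R_2) = 13×8.2/23.2 = 4.59 V, R_Th = R_1‖R_2 = 5.3 kΩ.
Base-emitter loop: V_Th = I_B·R_Th + V_BE + (β+1)I_B·R_E, so I_B = (4.59 − 0.7) / (5.3 + 76×0.47) = 0.0949 mA.
I_C = β·I_B = 75×0.0949 = 7.12 mA, and I_E = (β+1)I_B = 7.22 mA.
V_CE = V_CC − I_C·R_C − I_E·R_E = 13 − 7.12×0.68 − 7.22×0.47 = 4.77 V.
V_CE = 4.77 V > 0.2 V confirms active-region operation.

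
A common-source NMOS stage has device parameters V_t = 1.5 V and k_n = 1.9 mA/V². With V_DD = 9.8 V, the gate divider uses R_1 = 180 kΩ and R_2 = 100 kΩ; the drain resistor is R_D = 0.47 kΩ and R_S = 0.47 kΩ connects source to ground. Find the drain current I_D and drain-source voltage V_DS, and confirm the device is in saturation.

I_D ≈ 1.5 mA, V_DS ≈ 8.3 V

V_G = V_DD·R_2/(R_1+R_2) = 9.8×100/280 = 3.5 V.
Assume saturation: I_D = (k_n/2)(V_GS − V_t)² with V_GS = V_G − I_D·R_S = 3.5 − 0.47·I_D.
Substituting gives 0.21·I_D² − 2.79·I_D + 3.8 = 0, with roots I_D = 1.54 or 11.7 mA.
The root I_D = 11.7 mA gives V_GS = -2.01 V ≤ V_t, so take I_D = 1.54 mA.
Then V_GS = 2.77 V and V_DS = V_DD − I_D(R_D+R_S) = 9.8 − 1.54×0.94 = 8.35 V.
Saturation requires V_DS ≥ V_GS − V_t = 1.27 V; 8.35 ≥ 1.27 ✓.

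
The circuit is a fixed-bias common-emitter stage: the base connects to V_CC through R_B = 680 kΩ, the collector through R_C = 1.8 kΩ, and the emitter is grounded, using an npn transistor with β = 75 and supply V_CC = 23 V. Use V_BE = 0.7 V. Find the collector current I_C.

I_C ≈ 2.5 mA

Base loop: V_CC = I_B·R_B + V_BE, so I_B = (23 − 0.7)/680 kΩ = 0.0328 mA.
In the active region I_C = β·I_B = 75 × 0.0328 = 2.46 mA.
Collector loop: V_CE = V_CC − I_C·R_C = 23 − 2.46×1.8 = 18.6 V.
Since V_CE = 18.6 V > V_CE(sat) ≈ 0.2 V, the transistor is in the active region as assumed.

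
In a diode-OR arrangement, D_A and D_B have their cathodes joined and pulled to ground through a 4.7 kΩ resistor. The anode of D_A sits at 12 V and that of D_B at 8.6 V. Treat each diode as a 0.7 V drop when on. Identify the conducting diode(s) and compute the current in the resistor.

Assume both conduct. Then node N would need to be at both 12−0.7 = 11.3 V and 8.6−0.7 = 7.9 V, which is impossible.
Assume only D_A conducts: V_N = 12 − 0.7 = 11.3 V, so I_R = 11.3/4.7 = 2.4 mA.
Check D_B: its anode-to-cathode voltage is 8.6 − 11.3 = -2.7 V < 0.7 V, so it is off. The assumption is consistent.

Only D_A conducts; I_R ≈ 2.4 mA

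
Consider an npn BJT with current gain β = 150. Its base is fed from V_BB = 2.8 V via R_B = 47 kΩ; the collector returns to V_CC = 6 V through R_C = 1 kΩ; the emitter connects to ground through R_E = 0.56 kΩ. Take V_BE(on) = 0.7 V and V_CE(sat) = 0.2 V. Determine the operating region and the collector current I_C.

active; I_C ≈ 2.4 mA

Assume active. Base-emitter loop: I_B = (V_BB − V_BE)/(R_B + (β+1)R_E) = (2.8 − 0.7)/(47 + 151×0.56) = 0.016 mA.
I_C = β·I_B = 150×0.016 = 2.39 mA.
V_CE = V_CC − I_C·R_C − I_E·R_E = 6 − 2.39×1 − 2.41×0.56 = 2.26 V > V_CE(sat), so the active-region assumption holds.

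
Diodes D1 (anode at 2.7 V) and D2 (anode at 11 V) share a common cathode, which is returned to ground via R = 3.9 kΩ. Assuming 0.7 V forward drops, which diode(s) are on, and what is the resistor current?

Assume both conduct. Then node N would need to be at both 2.7−0.7 = 2 V and 11−0.7 = 10.3 V, which is impossible.
Assume only D2 conducts: V_N = 11 − 0.7 = 10.3 V, so I_R = 10.3/3.9 = 2.64 mA.
Check D1: its anode-to-cathode voltage is 2.7 − 10.3 = -7.6 V < 0.7 V, so it is off. The assumption is consistent.

Only D2 conducts; I_R ≈ 2.6 mA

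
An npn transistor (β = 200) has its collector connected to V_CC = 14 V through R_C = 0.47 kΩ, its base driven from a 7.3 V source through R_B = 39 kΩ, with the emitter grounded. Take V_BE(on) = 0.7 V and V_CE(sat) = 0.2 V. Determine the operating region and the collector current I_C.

Assume active: I_B = (7.3 − 0.7)/39 = 0.169 mA, giving I_C = β·I_B = 33.8 mA.
But then V_CE = 14 − 33.8×0.47 = -1.91 V < V_CE(sat) = 0.2 V — impossible in the active region.
So the transistor is saturated. With V_CE = 0.2 V, I_C = (V_CC − 0.2)/R_C = 13.8/0.47 = 29.4 mA.
Check: β·I_B = 33.8 mA > I_C = 29.4 mA, confirming saturation.

saturation; I_C ≈ 29 mA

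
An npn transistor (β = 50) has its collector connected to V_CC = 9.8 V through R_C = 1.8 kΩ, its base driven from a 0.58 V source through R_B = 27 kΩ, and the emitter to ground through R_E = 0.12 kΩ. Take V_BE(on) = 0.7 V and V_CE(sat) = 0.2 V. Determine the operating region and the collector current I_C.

V_BB = 0.58 V ≤ V_BE(on) = 0.7 V, so the base-emitter junction is not forward biased.
The transistor is in cutoff: I_B = I_C = 0.

cutoff; I_C ≈ 0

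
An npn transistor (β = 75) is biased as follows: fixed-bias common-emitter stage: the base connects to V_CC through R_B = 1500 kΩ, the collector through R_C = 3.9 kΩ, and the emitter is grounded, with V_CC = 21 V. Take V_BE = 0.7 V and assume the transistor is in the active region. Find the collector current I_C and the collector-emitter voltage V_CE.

Base loop: V_CC = I_B·R_B + V_BE, so I_B = (21 − 0.7)/1500 kΩ = 0.0135 mA.
In the active region I_C = β·I_B = 75 × 0.0135 = 1.01 mA.
Collector loop: V_CE = V_CC − I_C·R_C = 21 − 1.01×3.9 = 17 V.
Since V_CE = 17 V > V_CE(sat) ≈ 0.2 V, the transistor is in the active region as assumed.

I_C ≈ 1 mA, V_CE ≈ 17 V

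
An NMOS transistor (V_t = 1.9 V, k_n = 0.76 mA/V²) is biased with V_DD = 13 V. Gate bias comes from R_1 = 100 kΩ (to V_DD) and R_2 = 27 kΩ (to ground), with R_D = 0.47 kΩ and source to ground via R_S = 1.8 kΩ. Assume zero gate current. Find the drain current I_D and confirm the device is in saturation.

V_G = V_DD·R_2/(R_1+R_2) = 13×27/127 = 2.76 V.
Assume saturation: I_D = (k_n/2)(V_GS − V_t)² with V_GS = V_G − I_D·R_S = 2.76 − 1.8·I_D.
Substituting gives 1.23·I_D² − 2.18·I_D + 0.284 = 0, with roots I_D = 0.141 or 1.63 mA.
The root I_D = 1.63 mA gives V_GS = -0.172 V ≤ V_t, so take I_D = 0.141 mA.
Then V_GS = 2.51 V and V_DS = V_DD − I_D(R_D+R_S) = 13 − 0.141×2.27 = 12.7 V.
Saturation requires V_DS ≥ V_GS − V_t = 0.61 V; 12.7 ≥ 0.61 ✓.

I_D ≈ 0.14 mA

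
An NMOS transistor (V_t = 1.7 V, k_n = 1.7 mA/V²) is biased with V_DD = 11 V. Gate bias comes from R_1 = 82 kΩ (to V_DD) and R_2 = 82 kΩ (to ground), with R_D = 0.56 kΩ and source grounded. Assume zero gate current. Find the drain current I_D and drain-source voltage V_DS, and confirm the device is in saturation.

V_G = V_DD·R_2/(R_1+R_2) = 11×82/164 = 5.5 V. With the source grounded, V_GS = V_G = 5.5 V.
Assume saturation: I_D = (k_n/2)(V_GS − V_t)² = (1.7/2)×(5.5 − 1.7)² = 0.85×3.8² = 12.3 mA.
V_DS = V_DD − I_D·R_D = 11 − 12.3×0.56 = 4.13 V.
Saturation requires V_DS ≥ V_GS − V_t = 3.8 V; 4.13 ≥ 3.8 ✓.

I_D ≈ 12 mA, V_DS ≈ 4.1 V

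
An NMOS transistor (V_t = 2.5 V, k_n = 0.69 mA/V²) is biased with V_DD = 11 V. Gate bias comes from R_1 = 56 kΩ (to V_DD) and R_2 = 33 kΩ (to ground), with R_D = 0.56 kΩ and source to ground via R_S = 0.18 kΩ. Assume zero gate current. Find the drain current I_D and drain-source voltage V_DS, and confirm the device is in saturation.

I_D ≈ 0.72 mA, V_DS ≈ 10 V

V_G = V_DD·R_2/(R_1+R_2) = 11×33/89 = 4.08 V.
Assume saturation: I_D = (k_n/2)(V_GS − V_t)² with V_GS = V_G − I_D·R_S = 4.08 − 0.18·I_D.
Substituting gives 0.0112·I_D² − 1.2·I_D + 0.86 = 0, with roots I_D = 0.724 or 106 mA.
The root I_D = 106 mA gives V_GS = -15.1 V ≤ V_t, so take I_D = 0.724 mA.
Then V_GS = 3.95 V and V_DS = V_DD − I_D(R_D+R_S) = 11 − 0.724×0.74 = 10.5 V.
Saturation requires V_DS ≥ V_GS − V_t = 1.45 V; 10.5 ≥ 1.45 ✓.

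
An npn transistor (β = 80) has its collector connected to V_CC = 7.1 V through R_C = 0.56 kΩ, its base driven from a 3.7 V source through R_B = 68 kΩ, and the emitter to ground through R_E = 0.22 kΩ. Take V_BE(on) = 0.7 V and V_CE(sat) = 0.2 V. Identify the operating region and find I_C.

Assume active. Base-emitter loop: I_B = (V_BB − V_BE)/(R_B + (β+1)R_E) = (3.7 − 0.7)/(68 + 81×0.22) = 0.035 mA.
I_C = β·I_B = 80×0.035 = 2.8 mA.
V_CE = V_CC − I_C·R_C − I_E·R_E = 7.1 − 2.8×0.56 − 2.83×0.22 = 4.91 V > V_CE(sat), so the active-region assumption holds.

active; I_C ≈ 2.8 mA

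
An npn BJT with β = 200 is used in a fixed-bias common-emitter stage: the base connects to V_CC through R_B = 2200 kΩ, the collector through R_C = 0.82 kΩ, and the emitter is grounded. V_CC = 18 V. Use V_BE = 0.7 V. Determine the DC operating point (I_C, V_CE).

Base loop: V_CC = I_B·R_B + V_BE, so I_B = (18 − 0.7)/2200 kΩ = 0.00786 mA.
In the active region I_C = β·I_B = 200 × 0.00786 = 1.57 mA.
Collector loop: V_CE = V_CC − I_C·R_C = 18 − 1.57×0.82 = 16.7 V.
Since V_CE = 16.7 V > V_CE(sat) ≈ 0.2 V, the transistor is in the active region as assumed.

I_C ≈ 1.6 mA, V_CE ≈ 17 V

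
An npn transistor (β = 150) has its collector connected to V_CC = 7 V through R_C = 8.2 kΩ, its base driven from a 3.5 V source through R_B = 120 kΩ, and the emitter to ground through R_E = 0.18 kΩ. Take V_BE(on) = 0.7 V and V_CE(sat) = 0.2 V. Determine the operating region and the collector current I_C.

saturation; I_C ≈ 0.81 mA

Assume active: I_B = (3.5 − 0.7)/(120 + 151×0.18) = 0.019 mA, I_C = β·I_B = 2.85 mA.
Then V_CE = 7 − 2.85×8.2 − 2.87×0.18 = -16.9 V < 0.2 V — the active assumption fails.
Re-solve with V_CE = 0.2 V. KCL at the emitter: V_E/R_E = (V_BB−0.7−V_E)/R_B + (V_CC−0.2−V_E)/R_C, giving V_E = 0.15 V.
I_C = (V_CC − 0.2 − V_E)/R_C = (6.8 − 0.15)/8.2 = 0.811 mA.
Check: I_B = (2.8 − 0.15)/120 = 0.0221 mA, and β·I_B = 3.31 mA > I_C, confirming saturation.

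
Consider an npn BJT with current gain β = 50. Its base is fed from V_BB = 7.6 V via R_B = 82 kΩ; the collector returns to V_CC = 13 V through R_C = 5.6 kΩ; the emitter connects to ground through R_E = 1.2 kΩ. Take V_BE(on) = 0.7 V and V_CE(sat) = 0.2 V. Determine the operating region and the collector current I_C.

Assume active: I_B = (7.6 − 0.7)/(82 + 51×1.2) = 0.0482 mA, I_C = β·I_B = 2.41 mA.
Then V_CE = 13 − 2.41×5.6 − 2.46×1.2 = -3.44 V < 0.2 V — the active assumption fails.
Re-solve with V_CE = 0.2 V. KCL at the emitter: V_E/R_E = (V_BB−0.7−V_E)/R_B + (V_CC−0.2−V_E)/R_C, giving V_E = 2.31 V.
I_C = (V_CC − 0.2 − V_E)/R_C = (12.8 − 2.31)/5.6 = 1.87 mA.
Check: I_B = (6.9 − 2.31)/82 = 0.0559 mA, and β·I_B = 2.8 mA > I_C, confirming saturation.

saturation; I_C ≈ 1.9 mA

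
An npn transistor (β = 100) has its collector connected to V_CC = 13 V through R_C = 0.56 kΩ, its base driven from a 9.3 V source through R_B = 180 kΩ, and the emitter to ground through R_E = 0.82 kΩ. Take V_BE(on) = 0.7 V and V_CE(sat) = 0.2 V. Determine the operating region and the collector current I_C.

Assume active. Base-emitter loop: I_B = (V_BB − V_BE)/(R_B + (β+1)R_E) = (9.3 − 0.7)/(180 + 101×0.82) = 0.0327 mA.
I_C = β·I_B = 100×0.0327 = 3.27 mA.
V_CE = V_CC − I_C·R_C − I_E·R_E = 13 − 3.27×0.56 − 3.3×0.82 = 8.46 V > V_CE(sat), so the active-region assumption holds.

active; I_C ≈ 3.3 mA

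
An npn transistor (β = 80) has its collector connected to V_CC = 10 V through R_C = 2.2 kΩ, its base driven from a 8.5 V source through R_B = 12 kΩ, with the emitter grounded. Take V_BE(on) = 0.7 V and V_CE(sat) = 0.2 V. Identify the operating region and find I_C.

Assume active: I_B = (8.5 − 0.7)/12 = 0.65 mA, giving I_C = β·I_B = 52 mA.
But then V_CE = 10 − 52×2.2 = -104 V < V_CE(sat) = 0.2 V — impossible in the active region.
So the transistor is saturated. With V_CE = 0.2 V, I_C = (V_CC − 0.2)/R_C = 9.8/2.2 = 4.45 mA.
Check: β·I_B = 52 mA > I_C = 4.45 mA, confirming saturation.

saturation; I_C ≈ 4.5 mA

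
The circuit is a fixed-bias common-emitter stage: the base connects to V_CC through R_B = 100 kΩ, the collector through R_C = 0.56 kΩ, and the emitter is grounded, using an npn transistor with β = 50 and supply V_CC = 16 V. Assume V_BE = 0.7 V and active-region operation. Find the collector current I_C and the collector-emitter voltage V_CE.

Base loop: V_CC = I_B·R_B + V_BE, so I_B = (16 − 0.7)/100 kΩ = 0.153 mA.
In the active region I_C = β·I_B = 50 × 0.153 = 7.65 mA.
Collector loop: V_CE = V_CC − I_C·R_C = 16 − 7.65×0.56 = 11.7 V.
Since V_CE = 11.7 V > V_CE(sat) ≈ 0.2 V, the transistor is in the active region as assumed.

I_C ≈ 7.6 mA, V_CE ≈ 12 V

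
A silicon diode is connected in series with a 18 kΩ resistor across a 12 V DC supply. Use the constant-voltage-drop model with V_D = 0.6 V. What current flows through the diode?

I ≈ 0.63 mA

KVL around the loop: 12 = V_D + I·R = 0.6 + I × 18 kΩ.
So I = (12 − 0.6) / 18 kΩ = 11.4 / 18 = 0.633 mA.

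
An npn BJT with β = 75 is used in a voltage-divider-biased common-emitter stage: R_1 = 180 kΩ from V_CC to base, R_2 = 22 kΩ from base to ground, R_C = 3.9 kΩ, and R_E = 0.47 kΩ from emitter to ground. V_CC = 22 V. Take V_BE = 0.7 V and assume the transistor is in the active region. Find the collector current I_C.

Thevenize the base divider: V_Th = V_CC·R_2/(R_1+R_2) = 22×22/202 = 2.4 V, R_Th = R_1‖R_2 = 19.6 kΩ.
Base-emitter loop: V_Th = I_B·R_Th + V_BE + (β+1)I_B·R_E, so I_B = (2.4 − 0.7) / (19.6 + 76×0.47) = 0.0307 mA.
I_C = β·I_B = 75×0.0307 = 2.3 mA, and I_E = (β+1)I_B = 2.33 mA.
V_CE = V_CC − I_C·R_C − I_E·R_E = 22 − 2.3×3.9 − 2.33×0.47 = 11.9 V.
V_CE = 11.9 V > 0.2 V confirms active-region operation.

I_C ≈ 2.3 mA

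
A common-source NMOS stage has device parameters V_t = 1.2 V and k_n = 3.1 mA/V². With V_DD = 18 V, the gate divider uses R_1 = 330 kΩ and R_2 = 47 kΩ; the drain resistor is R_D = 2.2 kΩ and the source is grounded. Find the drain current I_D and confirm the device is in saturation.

V_G = V_DD·R_2/(R_1+R_2) = 18×47/377 = 2.24 V. With the source grounded, V_GS = V_G = 2.24 V.
Assume saturation: I_D = (k_n/2)(V_GS − V_t)² = (3.1/2)×(2.24 − 1.2)² = 1.55×1.04² = 1.69 mA.
V_DS = V_DD − I_D·R_D = 18 − 1.69×2.2 = 14.3 V.
Saturation requires V_DS ≥ V_GS − V_t = 1.04 V; 14.3 ≥ 1.04 ✓.

I_D ≈ 1.7 mA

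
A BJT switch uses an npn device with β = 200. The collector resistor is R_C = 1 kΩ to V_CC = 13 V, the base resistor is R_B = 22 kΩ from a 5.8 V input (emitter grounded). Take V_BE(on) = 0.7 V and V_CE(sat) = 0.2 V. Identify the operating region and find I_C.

Assume active: I_B = (5.8 − 0.7)/22 = 0.232 mA, giving I_C = β·I_B = 46.4 mA.
But then V_CE = 13 − 46.4×1 = -33.4 V < V_CE(sat) = 0.2 V — impossible in the active region.
So the transistor is saturated. With V_CE = 0.2 V, I_C = (V_CC − 0.2)/R_C = 12.8/1 = 12.8 mA.
Check: β·I_B = 46.4 mA > I_C = 12.8 mA, confirming saturation.

saturation; I_C ≈ 13 mA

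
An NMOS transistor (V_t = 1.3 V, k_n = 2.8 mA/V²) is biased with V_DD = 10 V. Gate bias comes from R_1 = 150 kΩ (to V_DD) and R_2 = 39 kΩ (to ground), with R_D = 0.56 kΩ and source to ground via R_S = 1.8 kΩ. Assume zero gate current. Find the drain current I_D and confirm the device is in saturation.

V_G = V_DD·R_2/(R_1+R_2) = 10×39/189 = 2.06 V.
Assume saturation: I_D = (k_n/2)(V_GS − V_t)² with V_GS = V_G − I_D·R_S = 2.06 − 1.8·I_D.
Substituting gives 4.54·I_D² − 4.85·I_D + 0.816 = 0, with roots I_D = 0.209 or 0.859 mA.
The root I_D = 0.859 mA gives V_GS = 0.516 V ≤ V_t, so take I_D = 0.209 mA.
Then V_GS = 1.69 V and V_DS = V_DD − I_D(R_D+R_S) = 10 − 0.209×2.36 = 9.51 V.
Saturation requires V_DS ≥ V_GS − V_t = 0.387 V; 9.51 ≥ 0.387 ✓.

I_D ≈ 0.21 mA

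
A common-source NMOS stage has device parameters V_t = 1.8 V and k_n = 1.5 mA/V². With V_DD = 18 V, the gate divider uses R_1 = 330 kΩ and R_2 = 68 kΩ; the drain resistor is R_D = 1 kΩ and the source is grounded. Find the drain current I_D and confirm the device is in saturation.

I_D ≈ 1.2 mA

V_G = V_DD·R_2/(R_1+R_2) = 18×68/398 = 3.08 V. With the source grounded, V_GS = V_G = 3.08 V.
Assume saturation: I_D = (k_n/2)(V_GS − V_t)² = (1.5/2)×(3.08 − 1.8)² = 0.75×1.28² = 1.22 mA.
V_DS = V_DD − I_D·R_D = 18 − 1.22×1 = 16.8 V.
Saturation requires V_DS ≥ V_GS − V_t = 1.28 V; 16.8 ≥ 1.28 ✓.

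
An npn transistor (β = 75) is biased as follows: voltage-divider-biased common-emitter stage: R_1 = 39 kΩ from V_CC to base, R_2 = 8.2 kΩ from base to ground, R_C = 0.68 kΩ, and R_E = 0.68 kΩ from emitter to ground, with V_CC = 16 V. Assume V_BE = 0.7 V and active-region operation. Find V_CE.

V_CE ≈ 12 V

Thevenize the base divider: V_Th = V_CC·R_2/(R_1+R_2) = 16×8.2/47.2 = 2.78 V, R_Th = R_1‖R_2 = 6.78 kΩ.
Base-emitter loop: V_Th = I_B·R_Th + V_BE + (β+1)I_B·R_E, so I_B = (2.78 − 0.7) / (6.78 + 76×0.68) = 0.0356 mA.
I_C = β·I_B = 75×0.0356 = 2.67 mA, and I_E = (β+1)I_B = 2.7 mA.
V_CE = V_CC − I_C·R_C − I_E·R_E = 16 − 2.67×0.68 − 2.7×0.68 = 12.3 V.
V_CE = 12.3 V > 0.2 V confirms active-region operation.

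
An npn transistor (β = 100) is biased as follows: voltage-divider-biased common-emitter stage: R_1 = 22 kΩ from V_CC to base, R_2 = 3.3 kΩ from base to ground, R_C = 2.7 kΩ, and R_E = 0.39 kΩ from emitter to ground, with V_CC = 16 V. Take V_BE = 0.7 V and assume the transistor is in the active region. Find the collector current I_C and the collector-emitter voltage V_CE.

Thevenize the base divider: V_Th = V_CC·R_2/(R_1+R_2) = 16×3.3/25.3 = 2.09 V, R_Th = R_1‖R_2 = 2.87 kΩ.
Base-emitter loop: V_Th = I_B·R_Th + V_BE + (β+1)I_B·R_E, so I_B = (2.09 − 0.7) / (2.87 + 101×0.39) = 0.0328 mA.
I_C = β·I_B = 100×0.0328 = 3.28 mA, and I_E = (β+1)I_B = 3.31 mA.
V_CE = V_CC − I_C·R_C − I_E·R_E = 16 − 3.28×2.7 − 3.31×0.39 = 5.85 V.
V_CE = 5.85 V > 0.2 V confirms active-region operation.

I_C ≈ 3.3 mA, V_CE ≈ 5.8 V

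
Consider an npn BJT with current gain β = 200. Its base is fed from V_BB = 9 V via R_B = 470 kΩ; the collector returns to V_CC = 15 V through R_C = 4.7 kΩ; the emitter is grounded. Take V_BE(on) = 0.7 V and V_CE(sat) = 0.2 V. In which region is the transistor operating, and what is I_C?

Assume active: I_B = (9 − 0.7)/470 = 0.0177 mA, giving I_C = β·I_B = 3.53 mA.
But then V_CE = 15 − 3.53×4.7 = -1.6 V < V_CE(sat) = 0.2 V — impossible in the active region.
So the transistor is saturated. With V_CE = 0.2 V, I_C = (V_CC − 0.2)/R_C = 14.8/4.7 = 3.15 mA.
Check: β·I_B = 3.53 mA > I_C = 3.15 mA, confirming saturation.

saturation; I_C ≈ 3.1 mA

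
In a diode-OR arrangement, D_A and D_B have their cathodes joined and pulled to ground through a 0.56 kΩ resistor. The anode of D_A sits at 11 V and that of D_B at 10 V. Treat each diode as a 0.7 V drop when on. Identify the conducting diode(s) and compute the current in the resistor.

Assume both conduct. Then node N would need to be at both 11−0.7 = 10.3 V and 10−0.7 = 9.3 V, which is impossible.
Assume only D_A conducts: V_N = 11 − 0.7 = 10.3 V, so I_R = 10.3/0.56 = 18.4 mA.
Check D_B: its anode-to-cathode voltage is 10 − 10.3 = -0.3 V < 0.7 V, so it is off. The assumption is consistent.

Only D_A conducts; I_R ≈ 18 mA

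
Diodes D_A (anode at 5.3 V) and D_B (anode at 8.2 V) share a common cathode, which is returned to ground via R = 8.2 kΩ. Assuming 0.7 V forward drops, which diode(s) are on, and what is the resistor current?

Only D_B conducts; I_R ≈ 0.91 mA

Assume both conduct. Then node N would need to be at both 5.3−0.7 = 4.6 V and 8.2−0.7 = 7.5 V, which is impossible.
Assume only D_B conducts: V_N = 8.2 − 0.7 = 7.5 V, so I_R = 7.5/8.2 = 0.915 mA.
Check D_A: its anode-to-cathode voltage is 5.3 − 7.5 = -2.2 V < 0.7 V, so it is off. The assumption is consistent.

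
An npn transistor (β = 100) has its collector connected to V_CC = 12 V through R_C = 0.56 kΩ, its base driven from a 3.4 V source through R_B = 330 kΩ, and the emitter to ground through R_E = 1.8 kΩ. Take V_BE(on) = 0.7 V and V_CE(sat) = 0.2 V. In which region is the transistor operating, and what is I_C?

active; I_C ≈ 0.53 mA

Assume active. Base-emitter loop: I_B = (V_BB − V_BE)/(R_B + (β+1)R_E) = (3.4 − 0.7)/(330 + 101×1.8) = 0.00528 mA.
I_C = β·I_B = 100×0.00528 = 0.528 mA.
V_CE = V_CC − I_C·R_C − I_E·R_E = 12 − 0.528×0.56 − 0.533×1.8 = 10.7 V > V_CE(sat), so the active-region assumption holds.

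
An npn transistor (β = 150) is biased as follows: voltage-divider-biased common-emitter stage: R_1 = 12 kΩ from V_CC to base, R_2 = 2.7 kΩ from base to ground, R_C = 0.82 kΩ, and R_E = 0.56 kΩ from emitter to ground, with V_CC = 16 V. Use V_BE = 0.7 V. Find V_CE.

V_CE ≈ 11 V

Thevenize the base divider: V_Th = V_CC·R_2/(R_1+R_2) = 16×2.7/14.7 = 2.94 V, R_Th = R_1‖R_2 = 2.2 kΩ.
Base-emitter loop: V_Th = I_B·R_Th + V_BE + (β+1)I_B·R_E, so I_B = (2.94 − 0.7) / (2.2 + 151×0.56) = 0.0258 mA.
I_C = β·I_B = 150×0.0258 = 3.87 mA, and I_E = (β+1)I_B = 3.9 mA.
V_CE = V_CC − I_C·R_C − I_E·R_E = 16 − 3.87×0.82 − 3.9×0.56 = 10.6 V.
V_CE = 10.6 V > 0.2 V confirms active-region operation.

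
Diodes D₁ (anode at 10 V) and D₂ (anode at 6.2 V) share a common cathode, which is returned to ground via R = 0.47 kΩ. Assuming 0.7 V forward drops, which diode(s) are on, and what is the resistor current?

Only D₁ conducts; I_R ≈ 20 mA

Assume both conduct. Then node N would need to be at both 10−0.7 = 9.3 V and 6.2−0.7 = 5.5 V, which is impossible.
Assume only D₁ conducts: V_N = 10 − 0.7 = 9.3 V, so I_R = 9.3/0.47 = 19.8 mA.
Check D₂: its anode-to-cathode voltage is 6.2 − 9.3 = -3.1 V < 0.7 V, so it is off. The assumption is consistent.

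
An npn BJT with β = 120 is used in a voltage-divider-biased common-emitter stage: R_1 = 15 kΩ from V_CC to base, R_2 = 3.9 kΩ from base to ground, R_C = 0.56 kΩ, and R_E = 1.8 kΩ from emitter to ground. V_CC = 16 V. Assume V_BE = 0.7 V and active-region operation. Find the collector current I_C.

Thevenize the base divider: V_Th = V_CC·R_2/(R_1+R_2) = 16×3.9/18.9 = 3.3 V, R_Th = R_1‖R_2 = 3.1 kΩ.
Base-emitter loop: V_Th = I_B·R_Th + V_BE + (β+1)I_B·R_E, so I_B = (3.3 − 0.7) / (3.1 + 121×1.8) = 0.0118 mA.
I_C = β·I_B = 120×0.0118 = 1.41 mA, and I_E = (β+1)I_B = 1.43 mA.
V_CE = V_CC − I_C·R_C − I_E·R_E = 16 − 1.41×0.56 − 1.43×1.8 = 12.6 V.
V_CE = 12.6 V > 0.2 V confirms active-region operation.

I_C ≈ 1.4 mA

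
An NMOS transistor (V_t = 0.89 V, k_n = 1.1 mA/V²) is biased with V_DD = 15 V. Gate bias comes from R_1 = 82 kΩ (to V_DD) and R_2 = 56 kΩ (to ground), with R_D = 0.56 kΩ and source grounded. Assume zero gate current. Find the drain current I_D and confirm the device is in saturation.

V_G = V_DD·R_2/(R_1+R_2) = 15×56/138 = 6.09 V. With the source grounded, V_GS = V_G = 6.09 V.
Assume saturation: I_D = (k_n/2)(V_GS − V_t)² = (1.1/2)×(6.09 − 0.89)² = 0.55×5.2² = 14.9 mA.
V_DS = V_DD − I_D·R_D = 15 − 14.9×0.56 = 6.68 V.
Saturation requires V_DS ≥ V_GS − V_t = 5.2 V; 6.68 ≥ 5.2 ✓.

I_D ≈ 15 mA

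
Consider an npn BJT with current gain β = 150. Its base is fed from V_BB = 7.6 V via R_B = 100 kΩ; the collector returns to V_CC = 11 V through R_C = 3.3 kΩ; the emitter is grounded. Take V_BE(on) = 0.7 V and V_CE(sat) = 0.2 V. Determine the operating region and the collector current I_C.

Assume active: I_B = (7.6 − 0.7)/100 = 0.069 mA, giving I_C = β·I_B = 10.3 mA.
But then V_CE = 11 − 10.3×3.3 = -23.2 V < V_CE(sat) = 0.2 V — impossible in the active region.
So the transistor is saturated. With V_CE = 0.2 V, I_C = (V_CC − 0.2)/R_C = 10.8/3.3 = 3.27 mA.
Check: β·I_B = 10.3 mA > I_C = 3.27 mA, confirming saturation.

saturation; I_C ≈ 3.3 mA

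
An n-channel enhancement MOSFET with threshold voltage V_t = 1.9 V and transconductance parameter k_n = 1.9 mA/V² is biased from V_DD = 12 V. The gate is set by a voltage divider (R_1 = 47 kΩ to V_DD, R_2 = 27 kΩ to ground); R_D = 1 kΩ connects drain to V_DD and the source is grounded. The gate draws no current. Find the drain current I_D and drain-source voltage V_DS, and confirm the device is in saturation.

I_D ≈ 5.8 mA, V_DS ≈ 6.2 V

V_G = V_DD·R_2/(R_1+R_2) = 12×27/74 = 4.38 V. With the source grounded, V_GS = V_G = 4.38 V.
Assume saturation: I_D = (k_n/2)(V_GS − V_t)² = (1.9/2)×(4.38 − 1.9)² = 0.95×2.48² = 5.84 mA.
V_DS = V_DD − I_D·R_D = 12 − 5.84×1 = 6.16 V.
Saturation requires V_DS ≥ V_GS − V_t = 2.48 V; 6.16 ≥ 2.48 ✓.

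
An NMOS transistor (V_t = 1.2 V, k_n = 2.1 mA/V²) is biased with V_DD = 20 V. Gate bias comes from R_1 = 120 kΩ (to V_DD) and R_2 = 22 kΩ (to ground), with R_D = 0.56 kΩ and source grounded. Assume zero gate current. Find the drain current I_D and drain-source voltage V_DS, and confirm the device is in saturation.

V_G = V_DD·R_2/(R_1+R_2) = 20×22/142 = 3.1 V. With the source grounded, V_GS = V_G = 3.1 V.
Assume saturation: I_D = (k_n/2)(V_GS − V_t)² = (2.1/2)×(3.1 − 1.2)² = 1.05×1.9² = 3.78 mA.
V_DS = V_DD − I_D·R_D = 20 − 3.78×0.56 = 17.9 V.
Saturation requires V_DS ≥ V_GS − V_t = 1.9 V; 17.9 ≥ 1.9 ✓.

I_D ≈ 3.8 mA, V_DS ≈ 18 V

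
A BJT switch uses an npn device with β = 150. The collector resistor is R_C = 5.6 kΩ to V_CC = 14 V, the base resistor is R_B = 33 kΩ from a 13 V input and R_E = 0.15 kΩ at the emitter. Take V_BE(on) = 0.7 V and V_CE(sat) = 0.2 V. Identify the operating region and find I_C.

Assume active: I_B = (13 − 0.7)/(33 + 151×0.15) = 0.221 mA, I_C = β·I_B = 33.2 mA.
Then V_CE = 14 − 33.2×5.6 − 33.4×0.15 = -177 V < 0.2 V — the active assumption fails.
Re-solve with V_CE = 0.2 V. KCL at the emitter: V_E/R_E = (V_BB−0.7−V_E)/R_B + (V_CC−0.2−V_E)/R_C, giving V_E = 0.413 V.
I_C = (V_CC − 0.2 − V_E)/R_C = (13.8 − 0.413)/5.6 = 2.39 mA.
Check: I_B = (12.3 − 0.413)/33 = 0.36 mA, and β·I_B = 54 mA > I_C, confirming saturation.

saturation; I_C ≈ 2.4 mA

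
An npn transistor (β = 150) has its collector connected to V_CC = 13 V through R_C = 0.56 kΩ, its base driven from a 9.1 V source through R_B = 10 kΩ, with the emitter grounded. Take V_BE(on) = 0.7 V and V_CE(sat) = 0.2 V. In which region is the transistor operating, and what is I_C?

Assume active: I_B = (9.1 − 0.7)/10 = 0.84 mA, giving I_C = β·I_B = 126 mA.
But then V_CE = 13 − 126×0.56 = -57.6 V < V_CE(sat) = 0.2 V — impossible in the active region.
So the transistor is saturated. With V_CE = 0.2 V, I_C = (V_CC − 0.2)/R_C = 12.8/0.56 = 22.9 mA.
Check: β·I_B = 126 mA > I_C = 22.9 mA, confirming saturation.

saturation; I_C ≈ 23 mA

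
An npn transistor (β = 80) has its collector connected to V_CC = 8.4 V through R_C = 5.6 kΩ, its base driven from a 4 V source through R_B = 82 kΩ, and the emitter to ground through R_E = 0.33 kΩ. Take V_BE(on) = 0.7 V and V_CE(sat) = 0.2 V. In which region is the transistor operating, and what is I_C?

Assume active: I_B = (4 − 0.7)/(82 + 81×0.33) = 0.0304 mA, I_C = β·I_B = 2.43 mA.
Then V_CE = 8.4 − 2.43×5.6 − 2.46×0.33 = -6.01 V < 0.2 V — the active assumption fails.
Re-solve with V_CE = 0.2 V. KCL at the emitter: V_E/R_E = (V_BB−0.7−V_E)/R_B + (V_CC−0.2−V_E)/R_C, giving V_E = 0.467 V.
I_C = (V_CC − 0.2 − V_E)/R_C = (8.2 − 0.467)/5.6 = 1.38 mA.
Check: I_B = (3.3 − 0.467)/82 = 0.0345 mA, and β·I_B = 2.76 mA > I_C, confirming saturation.

saturation; I_C ≈ 1.4 mA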